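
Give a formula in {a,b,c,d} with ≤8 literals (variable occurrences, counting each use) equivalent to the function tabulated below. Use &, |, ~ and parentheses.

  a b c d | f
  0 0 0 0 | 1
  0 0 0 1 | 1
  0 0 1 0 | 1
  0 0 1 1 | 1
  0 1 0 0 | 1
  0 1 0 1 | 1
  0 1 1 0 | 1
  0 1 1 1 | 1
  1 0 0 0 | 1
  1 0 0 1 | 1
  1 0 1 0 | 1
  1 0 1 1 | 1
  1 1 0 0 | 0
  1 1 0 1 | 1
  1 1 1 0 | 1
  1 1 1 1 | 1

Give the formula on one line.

((~c & (a & d)) | (~a | (~b | c)))

  ~c = 1100110011001100
  (a & d) = 0000000001010101
  (~c & (a & d)) = 0000000001000100
  ~a = 1111111100000000
  ~b = 1111000011110000
  (~b | c) = 1111001111110011
  (~a | (~b | c)) = 1111111111110011
  ((~c & (a & d)) | (~a | (~b | c))) = 1111111111110111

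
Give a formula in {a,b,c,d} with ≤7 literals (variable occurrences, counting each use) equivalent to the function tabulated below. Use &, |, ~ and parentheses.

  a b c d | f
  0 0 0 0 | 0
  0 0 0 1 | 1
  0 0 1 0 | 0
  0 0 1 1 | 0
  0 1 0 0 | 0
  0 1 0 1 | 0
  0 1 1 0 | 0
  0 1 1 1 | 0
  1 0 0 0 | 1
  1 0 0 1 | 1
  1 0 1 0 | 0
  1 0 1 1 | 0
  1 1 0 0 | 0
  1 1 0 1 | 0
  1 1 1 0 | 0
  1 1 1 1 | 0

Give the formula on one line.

((((~a & c) | (a | d)) & ~b) & ~c)

  ~a = 1111111100000000
  (~a & c) = 0011001100000000
  (a | d) = 0101010111111111
  ((~a & c) | (a | d)) = 0111011111111111
  ~b = 1111000011110000
  (((~a & c) | (a | d)) & ~b) = 0111000011110000
  ~c = 1100110011001100
  ((((~a & c) | (a | d)) & ~b) & ~c) = 0100000011000000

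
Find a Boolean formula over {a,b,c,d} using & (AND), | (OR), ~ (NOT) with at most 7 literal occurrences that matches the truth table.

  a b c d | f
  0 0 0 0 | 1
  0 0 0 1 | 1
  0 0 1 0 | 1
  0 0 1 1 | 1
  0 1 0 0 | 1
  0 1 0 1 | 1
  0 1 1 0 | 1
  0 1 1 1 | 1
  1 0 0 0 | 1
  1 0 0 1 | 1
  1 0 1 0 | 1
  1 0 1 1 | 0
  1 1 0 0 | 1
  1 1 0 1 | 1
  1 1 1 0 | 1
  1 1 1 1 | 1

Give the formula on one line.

((((~d & c) | ~c) | (d & ~a)) | (c & b))

  ~d = 1010101010101010
  (~d & c) = 0010001000100010
  ~c = 1100110011001100
  ((~d & c) | ~c) = 1110111011101110
  ~a = 1111111100000000
  (d & ~a) = 0101010100000000
  (((~d & c) | ~c) | (d & ~a)) = 1111111111101110
  (c & b) = 0000001100000011
  ((((~d & c) | ~c) | (d & ~a)) | (c & b)) = 1111111111101111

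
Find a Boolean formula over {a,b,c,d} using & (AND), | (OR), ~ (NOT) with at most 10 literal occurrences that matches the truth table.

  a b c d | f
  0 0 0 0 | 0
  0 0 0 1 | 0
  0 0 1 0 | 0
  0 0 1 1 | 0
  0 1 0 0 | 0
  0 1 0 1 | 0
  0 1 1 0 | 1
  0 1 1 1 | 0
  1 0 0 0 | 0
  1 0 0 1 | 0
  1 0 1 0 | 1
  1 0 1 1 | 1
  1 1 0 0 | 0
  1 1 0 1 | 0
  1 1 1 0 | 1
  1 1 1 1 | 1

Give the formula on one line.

  ~a = 1111111100000000
  (c | ~a) = 1111111100110011
  ~d = 1010101010101010
  ((c | ~a) & ~d) = 1010101000100010
  ~c = 1100110011001100
  (~c | a) = 1100110011111111
  (((c | ~a) & ~d) | (~c | a)) = 1110111011111111
  (a | b) = 0000111111111111
  ((((c | ~a) & ~d) | (~c | a)) & (a | b)) = 0000111011111111
  (c & ((((c | ~a) & ~d) | (~c | a)) & (a | b))) = 0000001000110011

(c & ((((c | ~a) & ~d) | (~c | a)) & (a | b)))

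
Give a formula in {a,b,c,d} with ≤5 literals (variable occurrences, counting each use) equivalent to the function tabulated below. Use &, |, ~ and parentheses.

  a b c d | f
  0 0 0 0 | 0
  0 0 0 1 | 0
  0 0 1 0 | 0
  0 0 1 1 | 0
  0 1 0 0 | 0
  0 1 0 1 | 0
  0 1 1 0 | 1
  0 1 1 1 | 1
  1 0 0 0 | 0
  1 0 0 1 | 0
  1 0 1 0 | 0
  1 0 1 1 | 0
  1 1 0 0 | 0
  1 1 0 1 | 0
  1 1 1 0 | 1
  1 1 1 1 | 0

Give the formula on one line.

  (c & b) = 0000001100000011
  ~d = 1010101010101010
  ~a = 1111111100000000
  (~a & d) = 0101010100000000
  (~d | (~a & d)) = 1111111110101010
  ((c & b) & (~d | (~a & d))) = 0000001100000010

((c & b) & (~d | (~a & d)))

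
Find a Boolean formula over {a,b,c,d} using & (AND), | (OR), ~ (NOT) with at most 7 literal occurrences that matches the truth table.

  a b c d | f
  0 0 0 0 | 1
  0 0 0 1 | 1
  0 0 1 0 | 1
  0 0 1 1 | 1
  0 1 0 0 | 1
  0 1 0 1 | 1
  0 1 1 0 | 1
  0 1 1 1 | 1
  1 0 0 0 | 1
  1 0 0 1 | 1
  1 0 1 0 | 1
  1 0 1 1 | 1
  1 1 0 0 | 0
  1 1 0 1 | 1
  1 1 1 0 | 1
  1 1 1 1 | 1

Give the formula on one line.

(d | (~b | ((c & ~d) | ~a)))

  ~b = 1111000011110000
  ~d = 1010101010101010
  (c & ~d) = 0010001000100010
  ~a = 1111111100000000
  ((c & ~d) | ~a) = 1111111100100010
  (~b | ((c & ~d) | ~a)) = 1111111111110010
  (d | (~b | ((c & ~d) | ~a))) = 1111111111110111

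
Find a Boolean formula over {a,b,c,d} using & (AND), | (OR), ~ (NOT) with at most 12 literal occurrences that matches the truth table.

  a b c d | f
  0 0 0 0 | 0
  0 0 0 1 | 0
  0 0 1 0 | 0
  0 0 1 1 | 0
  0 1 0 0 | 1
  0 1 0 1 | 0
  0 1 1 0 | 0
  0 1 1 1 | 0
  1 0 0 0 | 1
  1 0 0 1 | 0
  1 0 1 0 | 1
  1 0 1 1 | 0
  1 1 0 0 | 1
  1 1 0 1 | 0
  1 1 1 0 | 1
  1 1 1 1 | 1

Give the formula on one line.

(((~c | a) & (((~d | b) & a) | b)) & ((~d & ~c) | c))

  ~c = 1100110011001100
  (~c | a) = 1100110011111111
  ~d = 1010101010101010
  (~d | b) = 1010111110101111
  ((~d | b) & a) = 0000000010101111
  (((~d | b) & a) | b) = 0000111110101111
  ((~c | a) & (((~d | b) & a) | b)) = 0000110010101111
  (~d & ~c) = 1000100010001000
  ((~d & ~c) | c) = 1011101110111011
  (((~c | a) & (((~d | b) & a) | b)) & ((~d & ~c) | c)) = 0000100010101011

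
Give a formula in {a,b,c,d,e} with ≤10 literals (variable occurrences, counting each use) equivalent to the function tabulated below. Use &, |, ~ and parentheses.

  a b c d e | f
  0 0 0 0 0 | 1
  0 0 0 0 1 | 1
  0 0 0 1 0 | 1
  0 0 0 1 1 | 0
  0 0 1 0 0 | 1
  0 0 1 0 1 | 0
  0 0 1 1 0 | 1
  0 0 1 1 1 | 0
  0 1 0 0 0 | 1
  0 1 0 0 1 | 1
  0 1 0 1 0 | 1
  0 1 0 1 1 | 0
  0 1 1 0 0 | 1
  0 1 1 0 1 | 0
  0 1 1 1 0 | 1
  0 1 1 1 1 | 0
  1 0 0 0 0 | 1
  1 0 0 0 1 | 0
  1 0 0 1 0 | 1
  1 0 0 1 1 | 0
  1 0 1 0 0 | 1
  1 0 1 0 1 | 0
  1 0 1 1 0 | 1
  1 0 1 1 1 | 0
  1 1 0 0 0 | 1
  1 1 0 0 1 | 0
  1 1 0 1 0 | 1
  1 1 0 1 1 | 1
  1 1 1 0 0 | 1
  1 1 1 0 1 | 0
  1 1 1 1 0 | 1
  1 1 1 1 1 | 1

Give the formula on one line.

((((~c & ~d) | ~e) | a) & (~e | (~a | (b & d))))

  ~c = 11110000111100001111000011110000
  ~d = 11001100110011001100110011001100
  (~c & ~d) = 11000000110000001100000011000000
  ~e = 10101010101010101010101010101010
  ((~c & ~d) | ~e) = 11101010111010101110101011101010
  (((~c & ~d) | ~e) | a) = 11101010111010101111111111111111
  ~a = 11111111111111110000000000000000
  (b & d) = 00000000001100110000000000110011
  (~a | (b & d)) = 11111111111111110000000000110011
  (~e | (~a | (b & d))) = 11111111111111111010101010111011
  ((((~c & ~d) | ~e) | a) & (~e | (~a | (b & d)))) = 11101010111010101010101010111011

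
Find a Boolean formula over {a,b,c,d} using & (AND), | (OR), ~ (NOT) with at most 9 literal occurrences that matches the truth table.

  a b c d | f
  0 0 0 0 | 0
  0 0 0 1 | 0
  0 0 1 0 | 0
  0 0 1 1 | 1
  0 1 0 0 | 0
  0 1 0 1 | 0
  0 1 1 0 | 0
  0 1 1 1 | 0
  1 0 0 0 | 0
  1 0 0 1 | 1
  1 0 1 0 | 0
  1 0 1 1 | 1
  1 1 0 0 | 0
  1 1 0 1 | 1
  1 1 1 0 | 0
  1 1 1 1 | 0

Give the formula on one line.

((d | ~a) & ((d | (a & ~b)) & ((c | a) & (~c | ~b))))

  ~a = 1111111100000000
  (d | ~a) = 1111111101010101
  ~b = 1111000011110000
  (a & ~b) = 0000000011110000
  (d | (a & ~b)) = 0101010111110101
  (c | a) = 0011001111111111
  ~c = 1100110011001100
  (~c | ~b) = 1111110011111100
  ((c | a) & (~c | ~b)) = 0011000011111100
  ((d | (a & ~b)) & ((c | a) & (~c | ~b))) = 0001000011110100
  ((d | ~a) & ((d | (a & ~b)) & ((c | a) & (~c | ~b)))) = 0001000001010100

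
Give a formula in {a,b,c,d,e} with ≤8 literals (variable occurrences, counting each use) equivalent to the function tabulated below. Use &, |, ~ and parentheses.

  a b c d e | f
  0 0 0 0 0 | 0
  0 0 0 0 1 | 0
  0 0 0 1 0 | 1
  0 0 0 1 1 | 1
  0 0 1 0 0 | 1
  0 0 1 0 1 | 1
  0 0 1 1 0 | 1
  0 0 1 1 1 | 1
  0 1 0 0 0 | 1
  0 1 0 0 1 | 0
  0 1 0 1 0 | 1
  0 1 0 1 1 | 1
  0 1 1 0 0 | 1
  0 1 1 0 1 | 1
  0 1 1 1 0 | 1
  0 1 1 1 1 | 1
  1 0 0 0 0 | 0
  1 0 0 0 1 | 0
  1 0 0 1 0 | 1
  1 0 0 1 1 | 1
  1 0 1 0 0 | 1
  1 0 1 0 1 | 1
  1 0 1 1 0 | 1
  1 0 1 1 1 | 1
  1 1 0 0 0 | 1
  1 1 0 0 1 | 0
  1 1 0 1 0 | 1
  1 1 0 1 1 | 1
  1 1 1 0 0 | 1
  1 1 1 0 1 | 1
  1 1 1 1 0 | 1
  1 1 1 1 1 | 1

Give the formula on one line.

(((b & (~c & ~e)) | d) | c)

  ~c = 11110000111100001111000011110000
  ~e = 10101010101010101010101010101010
  (~c & ~e) = 10100000101000001010000010100000
  (b & (~c & ~e)) = 00000000101000000000000010100000
  ((b & (~c & ~e)) | d) = 00110011101100110011001110110011
  (((b & (~c & ~e)) | d) | c) = 00111111101111110011111110111111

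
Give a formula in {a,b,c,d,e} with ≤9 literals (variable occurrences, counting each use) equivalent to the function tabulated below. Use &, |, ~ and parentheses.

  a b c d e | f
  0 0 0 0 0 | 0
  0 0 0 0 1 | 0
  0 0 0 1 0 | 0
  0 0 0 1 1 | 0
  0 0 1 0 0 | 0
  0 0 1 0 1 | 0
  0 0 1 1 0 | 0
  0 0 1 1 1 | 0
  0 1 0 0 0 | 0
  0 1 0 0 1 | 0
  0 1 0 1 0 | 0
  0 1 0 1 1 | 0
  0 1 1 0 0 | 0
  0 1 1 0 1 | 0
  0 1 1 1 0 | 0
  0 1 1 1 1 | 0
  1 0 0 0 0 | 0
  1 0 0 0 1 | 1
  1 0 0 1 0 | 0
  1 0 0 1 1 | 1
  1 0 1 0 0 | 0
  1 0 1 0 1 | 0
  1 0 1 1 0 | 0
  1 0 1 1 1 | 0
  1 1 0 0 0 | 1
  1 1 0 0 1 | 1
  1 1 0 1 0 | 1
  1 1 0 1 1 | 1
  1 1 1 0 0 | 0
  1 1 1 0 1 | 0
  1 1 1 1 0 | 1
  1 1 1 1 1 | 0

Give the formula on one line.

  ~c = 11110000111100001111000011110000
  (~c | e) = 11110101111101011111010111110101
  ((~c | e) | d) = 11110111111101111111011111110111
  ~e = 10101010101010101010101010101010
  (~e | ~c) = 11111010111110101111101011111010
  (((~c | e) | d) & (~e | ~c)) = 11110010111100101111001011110010
  (b | e) = 01010101111111110101010111111111
  ((b | e) & a) = 00000000000000000101010111111111
  ((((~c | e) | d) & (~e | ~c)) & ((b | e) & a)) = 00000000000000000101000011110010

((((~c | e) | d) & (~e | ~c)) & ((b | e) & a))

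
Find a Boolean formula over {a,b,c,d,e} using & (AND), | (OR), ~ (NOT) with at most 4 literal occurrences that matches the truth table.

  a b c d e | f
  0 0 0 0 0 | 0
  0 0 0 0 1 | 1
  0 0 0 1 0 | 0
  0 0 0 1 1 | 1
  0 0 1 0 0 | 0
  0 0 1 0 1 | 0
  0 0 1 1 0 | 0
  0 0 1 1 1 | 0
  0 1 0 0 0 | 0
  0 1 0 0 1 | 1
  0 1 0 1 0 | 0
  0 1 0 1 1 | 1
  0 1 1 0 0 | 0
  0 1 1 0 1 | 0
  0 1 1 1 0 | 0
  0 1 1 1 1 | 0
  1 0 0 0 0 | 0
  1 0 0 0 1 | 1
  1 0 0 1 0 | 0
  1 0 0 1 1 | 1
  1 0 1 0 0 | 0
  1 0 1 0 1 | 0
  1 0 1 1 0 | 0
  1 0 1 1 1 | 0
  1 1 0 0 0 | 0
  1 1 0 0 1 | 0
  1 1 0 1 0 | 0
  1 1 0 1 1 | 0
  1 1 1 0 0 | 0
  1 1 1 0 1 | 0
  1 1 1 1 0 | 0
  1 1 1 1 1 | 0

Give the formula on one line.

((e & ~c) & (~a | ~b))

  ~c = 11110000111100001111000011110000
  (e & ~c) = 01010000010100000101000001010000
  ~a = 11111111111111110000000000000000
  ~b = 11111111000000001111111100000000
  (~a | ~b) = 11111111111111111111111100000000
  ((e & ~c) & (~a | ~b)) = 01010000010100000101000000000000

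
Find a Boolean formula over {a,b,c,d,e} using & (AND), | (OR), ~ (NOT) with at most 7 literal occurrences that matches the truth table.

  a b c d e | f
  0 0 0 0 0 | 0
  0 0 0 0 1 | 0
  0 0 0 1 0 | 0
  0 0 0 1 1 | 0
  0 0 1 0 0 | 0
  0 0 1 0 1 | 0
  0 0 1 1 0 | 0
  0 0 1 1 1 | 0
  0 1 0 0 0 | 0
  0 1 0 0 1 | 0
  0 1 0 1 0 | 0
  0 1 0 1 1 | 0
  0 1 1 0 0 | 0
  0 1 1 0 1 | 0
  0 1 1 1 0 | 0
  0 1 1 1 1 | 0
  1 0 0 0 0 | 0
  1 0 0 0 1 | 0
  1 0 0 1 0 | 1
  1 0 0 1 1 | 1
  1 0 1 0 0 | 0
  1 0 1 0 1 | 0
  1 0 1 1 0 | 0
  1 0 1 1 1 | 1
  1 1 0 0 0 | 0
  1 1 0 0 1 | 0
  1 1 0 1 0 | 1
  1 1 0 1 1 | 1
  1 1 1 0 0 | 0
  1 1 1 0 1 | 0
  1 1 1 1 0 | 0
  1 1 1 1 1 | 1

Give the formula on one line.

(d & ((e | ~c) & a))

  ~c = 11110000111100001111000011110000
  (e | ~c) = 11110101111101011111010111110101
  ((e | ~c) & a) = 00000000000000001111010111110101
  (d & ((e | ~c) & a)) = 00000000000000000011000100110001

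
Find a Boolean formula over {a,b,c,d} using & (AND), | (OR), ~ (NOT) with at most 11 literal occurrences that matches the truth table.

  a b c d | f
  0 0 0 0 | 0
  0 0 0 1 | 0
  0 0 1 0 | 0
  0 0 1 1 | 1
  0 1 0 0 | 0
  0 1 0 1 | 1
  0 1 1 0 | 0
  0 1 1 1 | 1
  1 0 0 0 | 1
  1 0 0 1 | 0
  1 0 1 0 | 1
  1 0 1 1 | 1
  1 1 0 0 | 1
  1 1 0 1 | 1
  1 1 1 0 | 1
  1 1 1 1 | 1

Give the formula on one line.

  (d | a) = 0101010111111111
  ((d | a) & b) = 0000010100001111
  ~b = 1111000011110000
  (a & ~b) = 0000000011110000
  ~d = 1010101010101010
  ((a & ~b) & ~d) = 0000000010100000
  (((d | a) & b) | ((a & ~b) & ~d)) = 0000010110101111
  (~b & d) = 0101000001010000
  ((~b & d) & c) = 0001000000010000
  ((((d | a) & b) | ((a & ~b) & ~d)) | ((~b & d) & c)) = 0001010110111111

((((d | a) & b) | ((a & ~b) & ~d)) | ((~b & d) & c))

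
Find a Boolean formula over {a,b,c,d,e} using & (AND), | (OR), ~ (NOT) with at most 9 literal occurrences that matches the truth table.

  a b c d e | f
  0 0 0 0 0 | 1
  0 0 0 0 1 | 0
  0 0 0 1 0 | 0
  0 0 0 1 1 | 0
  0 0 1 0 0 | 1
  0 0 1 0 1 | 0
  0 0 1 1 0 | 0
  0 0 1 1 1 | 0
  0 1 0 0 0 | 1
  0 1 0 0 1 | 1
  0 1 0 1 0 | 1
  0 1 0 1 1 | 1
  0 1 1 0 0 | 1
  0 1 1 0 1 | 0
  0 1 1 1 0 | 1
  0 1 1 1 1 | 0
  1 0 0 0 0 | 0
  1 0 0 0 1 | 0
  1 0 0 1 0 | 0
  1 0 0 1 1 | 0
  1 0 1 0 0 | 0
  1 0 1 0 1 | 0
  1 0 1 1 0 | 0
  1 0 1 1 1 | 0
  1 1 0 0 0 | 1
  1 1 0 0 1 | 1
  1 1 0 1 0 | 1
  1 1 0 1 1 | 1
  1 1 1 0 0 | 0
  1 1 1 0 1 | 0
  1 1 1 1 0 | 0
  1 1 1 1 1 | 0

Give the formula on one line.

  ~c = 11110000111100001111000011110000
  (b & ~c) = 00000000111100000000000011110000
  ~a = 11111111111111110000000000000000
  ~e = 10101010101010101010101010101010
  (~a & ~e) = 10101010101010100000000000000000
  ~d = 11001100110011001100110011001100
  (~d & ~e) = 10001000100010001000100010001000
  (b & ~a) = 00000000111111110000000000000000
  (d & (b & ~a)) = 00000000001100110000000000000000
  ((~d & ~e) | (d & (b & ~a))) = 10001000101110111000100010001000
  ((~a & ~e) & ((~d & ~e) | (d & (b & ~a)))) = 10001000101010100000000000000000
  ((b & ~c) | ((~a & ~e) & ((~d & ~e) | (d & (b & ~a))))) = 10001000111110100000000011110000

((b & ~c) | ((~a & ~e) & ((~d & ~e) | (d & (b & ~a)))))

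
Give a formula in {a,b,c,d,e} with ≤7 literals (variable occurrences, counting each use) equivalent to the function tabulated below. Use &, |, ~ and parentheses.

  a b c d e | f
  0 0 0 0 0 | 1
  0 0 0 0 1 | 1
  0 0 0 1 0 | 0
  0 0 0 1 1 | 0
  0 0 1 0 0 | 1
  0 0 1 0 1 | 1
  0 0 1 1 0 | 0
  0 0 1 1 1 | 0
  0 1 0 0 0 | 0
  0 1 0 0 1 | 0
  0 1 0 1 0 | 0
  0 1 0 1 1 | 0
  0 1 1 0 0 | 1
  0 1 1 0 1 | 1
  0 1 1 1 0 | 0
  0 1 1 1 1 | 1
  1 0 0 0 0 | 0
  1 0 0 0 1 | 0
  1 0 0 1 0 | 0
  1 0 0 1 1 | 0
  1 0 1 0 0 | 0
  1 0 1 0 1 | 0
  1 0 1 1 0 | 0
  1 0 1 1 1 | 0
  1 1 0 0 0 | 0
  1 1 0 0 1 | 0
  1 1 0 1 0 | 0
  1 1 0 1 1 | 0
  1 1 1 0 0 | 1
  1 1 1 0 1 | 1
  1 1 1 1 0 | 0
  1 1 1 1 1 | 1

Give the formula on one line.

  ~a = 11111111111111110000000000000000
  (b | ~a) = 11111111111111110000000011111111
  ~b = 11111111000000001111111100000000
  (~b | c) = 11111111000011111111111100001111
  ~d = 11001100110011001100110011001100
  (e & b) = 00000000010101010000000001010101
  (~d | (e & b)) = 11001100110111011100110011011101
  ((~b | c) & (~d | (e & b))) = 11001100000011011100110000001101
  ((b | ~a) & ((~b | c) & (~d | (e & b)))) = 11001100000011010000000000001101

((b | ~a) & ((~b | c) & (~d | (e & b))))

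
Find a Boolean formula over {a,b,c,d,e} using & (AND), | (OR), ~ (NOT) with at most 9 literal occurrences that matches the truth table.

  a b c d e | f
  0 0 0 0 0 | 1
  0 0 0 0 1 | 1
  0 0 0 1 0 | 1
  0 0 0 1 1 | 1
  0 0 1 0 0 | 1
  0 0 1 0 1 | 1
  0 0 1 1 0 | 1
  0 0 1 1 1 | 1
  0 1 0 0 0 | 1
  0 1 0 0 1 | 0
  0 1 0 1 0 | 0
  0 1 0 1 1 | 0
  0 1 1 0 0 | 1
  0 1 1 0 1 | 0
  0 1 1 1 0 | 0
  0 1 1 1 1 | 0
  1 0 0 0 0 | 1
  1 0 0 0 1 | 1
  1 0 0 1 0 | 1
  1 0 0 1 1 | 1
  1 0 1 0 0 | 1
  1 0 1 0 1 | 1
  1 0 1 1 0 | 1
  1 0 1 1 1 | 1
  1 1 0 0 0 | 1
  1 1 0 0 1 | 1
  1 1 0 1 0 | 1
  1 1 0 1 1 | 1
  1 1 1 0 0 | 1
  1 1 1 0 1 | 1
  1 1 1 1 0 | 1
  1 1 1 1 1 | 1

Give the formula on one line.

  ~d = 11001100110011001100110011001100
  ~e = 10101010101010101010101010101010
  (~d & ~e) = 10001000100010001000100010001000
  (a | (~d & ~e)) = 10001000100010001111111111111111
  ~a = 11111111111111110000000000000000
  (~a | ~d) = 11111111111111111100110011001100
  ~b = 11111111000000001111111100000000
  ((~a | ~d) & ~b) = 11111111000000001100110000000000
  ((a | (~d & ~e)) | ((~a | ~d) & ~b)) = 11111111100010001111111111111111

((a | (~d & ~e)) | ((~a | ~d) & ~b))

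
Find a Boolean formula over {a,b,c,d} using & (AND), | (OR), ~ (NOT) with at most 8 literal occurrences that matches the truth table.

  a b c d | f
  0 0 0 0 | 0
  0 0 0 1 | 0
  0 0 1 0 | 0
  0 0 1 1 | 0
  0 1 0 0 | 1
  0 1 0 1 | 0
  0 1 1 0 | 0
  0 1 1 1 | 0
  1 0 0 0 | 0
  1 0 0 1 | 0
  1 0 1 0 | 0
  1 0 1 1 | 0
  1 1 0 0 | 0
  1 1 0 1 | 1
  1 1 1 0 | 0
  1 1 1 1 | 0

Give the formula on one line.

((~c & b) & ((~a | (~b | d)) & (a | ~d)))

  ~c = 1100110011001100
  (~c & b) = 0000110000001100
  ~a = 1111111100000000
  ~b = 1111000011110000
  (~b | d) = 1111010111110101
  (~a | (~b | d)) = 1111111111110101
  ~d = 1010101010101010
  (a | ~d) = 1010101011111111
  ((~a | (~b | d)) & (a | ~d)) = 1010101011110101
  ((~c & b) & ((~a | (~b | d)) & (a | ~d))) = 0000100000000100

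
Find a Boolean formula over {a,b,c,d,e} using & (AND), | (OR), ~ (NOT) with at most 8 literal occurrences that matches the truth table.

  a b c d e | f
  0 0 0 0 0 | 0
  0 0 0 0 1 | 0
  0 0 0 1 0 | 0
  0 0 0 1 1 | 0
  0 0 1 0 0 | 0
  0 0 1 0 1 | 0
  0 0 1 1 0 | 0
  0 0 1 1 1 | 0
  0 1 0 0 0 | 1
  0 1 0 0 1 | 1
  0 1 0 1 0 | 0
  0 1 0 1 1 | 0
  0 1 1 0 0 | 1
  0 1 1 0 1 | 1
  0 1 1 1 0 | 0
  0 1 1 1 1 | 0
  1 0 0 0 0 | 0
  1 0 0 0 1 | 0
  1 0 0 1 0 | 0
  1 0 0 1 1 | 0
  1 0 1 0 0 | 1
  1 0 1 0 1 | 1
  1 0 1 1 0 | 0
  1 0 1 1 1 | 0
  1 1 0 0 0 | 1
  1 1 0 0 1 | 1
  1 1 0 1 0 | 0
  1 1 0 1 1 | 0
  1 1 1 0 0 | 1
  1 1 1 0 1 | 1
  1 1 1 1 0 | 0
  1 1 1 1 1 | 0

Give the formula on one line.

  (b & d) = 00000000001100110000000000110011
  ~b = 11111111000000001111111100000000
  (~b & c) = 00001111000000000000111100000000
  (a & (~b & c)) = 00000000000000000000111100000000
  (b | (a & (~b & c))) = 00000000111111110000111111111111
  ~d = 11001100110011001100110011001100
  ((b | (a & (~b & c))) & ~d) = 00000000110011000000110011001100
  ((b & d) | ((b | (a & (~b & c))) & ~d)) = 00000000111111110000110011111111
  (((b & d) | ((b | (a & (~b & c))) & ~d)) & ~d) = 00000000110011000000110011001100

(((b & d) | ((b | (a & (~b & c))) & ~d)) & ~d)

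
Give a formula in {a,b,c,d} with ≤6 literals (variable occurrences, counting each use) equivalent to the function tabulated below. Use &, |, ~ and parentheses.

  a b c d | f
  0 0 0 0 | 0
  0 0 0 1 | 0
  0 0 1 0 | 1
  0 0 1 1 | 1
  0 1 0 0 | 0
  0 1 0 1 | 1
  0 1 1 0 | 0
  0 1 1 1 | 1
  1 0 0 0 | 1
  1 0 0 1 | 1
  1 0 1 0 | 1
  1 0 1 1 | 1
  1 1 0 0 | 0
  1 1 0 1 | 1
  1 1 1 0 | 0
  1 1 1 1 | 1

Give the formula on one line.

  ~b = 1111000011110000
  (d & b) = 0000010100000101
  (~b | (d & b)) = 1111010111110101
  (b | c) = 0011111100111111
  ((b | c) | a) = 0011111111111111
  ((~b | (d & b)) & ((b | c) | a)) = 0011010111110101

((~b | (d & b)) & ((b | c) | a))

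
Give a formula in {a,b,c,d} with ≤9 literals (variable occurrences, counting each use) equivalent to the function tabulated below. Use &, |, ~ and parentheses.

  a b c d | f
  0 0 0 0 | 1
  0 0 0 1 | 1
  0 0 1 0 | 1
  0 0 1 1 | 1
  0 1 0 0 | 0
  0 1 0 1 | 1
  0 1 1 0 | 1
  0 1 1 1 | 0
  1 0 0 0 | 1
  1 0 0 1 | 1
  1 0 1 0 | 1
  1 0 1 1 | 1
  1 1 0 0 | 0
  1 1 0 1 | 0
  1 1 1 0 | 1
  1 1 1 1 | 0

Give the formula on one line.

  ~a = 1111111100000000
  (~a & d) = 0101010100000000
  ~d = 1010101010101010
  (~d | c) = 1011101110111011
  ~b = 1111000011110000
  ((~d | c) & ~b) = 1011000010110000
  ~c = 1100110011001100
  (((~d | c) & ~b) | ~c) = 1111110011111100
  ((~a & d) & (((~d | c) & ~b) | ~c)) = 0101010000000000
  (~d & c) = 0010001000100010
  (~b | (~d & c)) = 1111001011110010
  (((~a & d) & (((~d | c) & ~b) | ~c)) | (~b | (~d & c))) = 1111011011110010

(((~a & d) & (((~d | c) & ~b) | ~c)) | (~b | (~d & c)))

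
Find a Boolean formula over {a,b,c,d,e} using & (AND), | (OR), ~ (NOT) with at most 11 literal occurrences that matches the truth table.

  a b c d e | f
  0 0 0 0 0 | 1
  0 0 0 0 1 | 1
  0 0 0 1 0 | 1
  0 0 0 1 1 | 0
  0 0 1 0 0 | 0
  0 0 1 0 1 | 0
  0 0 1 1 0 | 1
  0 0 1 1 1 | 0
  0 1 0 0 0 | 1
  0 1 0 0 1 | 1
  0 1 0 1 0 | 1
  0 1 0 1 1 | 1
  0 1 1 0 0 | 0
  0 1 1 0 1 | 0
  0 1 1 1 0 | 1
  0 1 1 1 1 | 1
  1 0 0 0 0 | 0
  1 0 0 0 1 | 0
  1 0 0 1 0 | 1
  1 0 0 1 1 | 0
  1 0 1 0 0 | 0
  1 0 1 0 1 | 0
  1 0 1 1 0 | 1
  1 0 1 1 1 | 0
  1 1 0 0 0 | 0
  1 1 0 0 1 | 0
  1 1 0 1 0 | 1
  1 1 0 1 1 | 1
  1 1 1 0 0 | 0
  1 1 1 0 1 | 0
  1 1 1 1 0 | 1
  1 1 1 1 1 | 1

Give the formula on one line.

  ~e = 10101010101010101010101010101010
  ~c = 11110000111100001111000011110000
  ~d = 11001100110011001100110011001100
  (~c & ~d) = 11000000110000001100000011000000
  (~e | (~c & ~d)) = 11101010111010101110101011101010
  ((~e | (~c & ~d)) & ~c) = 11100000111000001110000011100000
  ~a = 11111111111111110000000000000000
  (((~e | (~c & ~d)) & ~c) & ~a) = 11100000111000000000000000000000
  (d & ~e) = 00100010001000100010001000100010
  (d & b) = 00000000001100110000000000110011
  ((d & ~e) | (d & b)) = 00100010001100110010001000110011
  ((((~e | (~c & ~d)) & ~c) & ~a) | ((d & ~e) | (d & b))) = 11100010111100110010001000110011

((((~e | (~c & ~d)) & ~c) & ~a) | ((d & ~e) | (d & b)))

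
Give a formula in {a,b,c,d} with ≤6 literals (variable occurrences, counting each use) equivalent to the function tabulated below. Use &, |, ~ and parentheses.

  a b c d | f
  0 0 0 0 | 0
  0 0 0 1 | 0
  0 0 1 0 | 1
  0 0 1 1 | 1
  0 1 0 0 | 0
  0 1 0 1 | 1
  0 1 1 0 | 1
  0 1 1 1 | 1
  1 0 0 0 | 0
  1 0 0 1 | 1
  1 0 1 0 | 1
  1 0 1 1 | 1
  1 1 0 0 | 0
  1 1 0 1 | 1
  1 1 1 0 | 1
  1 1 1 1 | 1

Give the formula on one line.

((c | d) & ((a | b) | c))

  (c | d) = 0111011101110111
  (a | b) = 0000111111111111
  ((a | b) | c) = 0011111111111111
  ((c | d) & ((a | b) | c)) = 0011011101110111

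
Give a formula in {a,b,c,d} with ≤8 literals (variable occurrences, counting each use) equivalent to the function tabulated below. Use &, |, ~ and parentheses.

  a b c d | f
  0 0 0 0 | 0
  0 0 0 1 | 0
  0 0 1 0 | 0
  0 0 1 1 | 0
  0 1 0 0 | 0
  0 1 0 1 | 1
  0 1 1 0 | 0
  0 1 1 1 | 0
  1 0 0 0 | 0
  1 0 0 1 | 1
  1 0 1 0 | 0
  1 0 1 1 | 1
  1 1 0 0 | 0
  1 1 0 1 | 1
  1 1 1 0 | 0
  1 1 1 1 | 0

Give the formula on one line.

  ~c = 1100110011001100
  (a | b) = 0000111111111111
  ((a | b) | c) = 0011111111111111
  (~c & ((a | b) | c)) = 0000110011001100
  ~b = 1111000011110000
  (a & ~b) = 0000000011110000
  ((~c & ((a | b) | c)) | (a & ~b)) = 0000110011111100
  (((~c & ((a | b) | c)) | (a & ~b)) & d) = 0000010001010100

(((~c & ((a | b) | c)) | (a & ~b)) & d)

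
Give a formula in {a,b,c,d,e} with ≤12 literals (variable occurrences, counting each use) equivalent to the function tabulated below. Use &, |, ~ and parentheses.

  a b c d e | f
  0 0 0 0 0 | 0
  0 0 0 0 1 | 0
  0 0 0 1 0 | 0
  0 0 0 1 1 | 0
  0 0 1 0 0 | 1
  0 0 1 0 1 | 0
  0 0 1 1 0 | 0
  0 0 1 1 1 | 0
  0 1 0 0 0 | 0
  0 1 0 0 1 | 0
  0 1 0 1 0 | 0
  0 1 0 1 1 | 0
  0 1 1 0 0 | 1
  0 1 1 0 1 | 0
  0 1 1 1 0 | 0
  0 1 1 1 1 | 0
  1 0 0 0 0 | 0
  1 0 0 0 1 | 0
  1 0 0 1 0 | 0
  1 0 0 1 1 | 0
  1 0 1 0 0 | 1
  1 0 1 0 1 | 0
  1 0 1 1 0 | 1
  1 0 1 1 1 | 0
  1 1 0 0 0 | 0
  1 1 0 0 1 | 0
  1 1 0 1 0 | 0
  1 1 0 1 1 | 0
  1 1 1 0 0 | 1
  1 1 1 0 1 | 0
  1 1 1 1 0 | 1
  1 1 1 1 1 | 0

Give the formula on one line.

  ~b = 11111111000000001111111100000000
  ~d = 11001100110011001100110011001100
  (~b | ~d) = 11111111110011001111111111001100
  (e | (~b | ~d)) = 11111111110111011111111111011101
  (a | (e | (~b | ~d))) = 11111111110111011111111111111111
  (e | c) = 01011111010111110101111101011111
  ((a | (e | (~b | ~d))) & (e | c)) = 01011111010111010101111101011111
  (~d | a) = 11001100110011001111111111111111
  ~e = 10101010101010101010101010101010
  ((~d | a) & ~e) = 10001000100010001010101010101010
  (((a | (e | (~b | ~d))) & (e | c)) & ((~d | a) & ~e)) = 00001000000010000000101000001010

(((a | (e | (~b | ~d))) & (e | c)) & ((~d | a) & ~e))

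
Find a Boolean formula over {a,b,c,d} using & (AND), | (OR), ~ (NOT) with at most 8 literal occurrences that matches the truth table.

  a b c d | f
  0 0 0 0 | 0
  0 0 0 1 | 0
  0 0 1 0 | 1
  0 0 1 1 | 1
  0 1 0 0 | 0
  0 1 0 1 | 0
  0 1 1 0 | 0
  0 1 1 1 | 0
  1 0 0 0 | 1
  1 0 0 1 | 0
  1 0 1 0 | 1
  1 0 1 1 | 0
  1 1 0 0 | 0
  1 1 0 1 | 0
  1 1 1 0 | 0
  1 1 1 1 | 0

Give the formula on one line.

((~a | ~d) & ((c & ~b) | ((d | (a & ~b)) & ~d)))

  ~a = 1111111100000000
  ~d = 1010101010101010
  (~a | ~d) = 1111111110101010
  ~b = 1111000011110000
  (c & ~b) = 0011000000110000
  (a & ~b) = 0000000011110000
  (d | (a & ~b)) = 0101010111110101
  ((d | (a & ~b)) & ~d) = 0000000010100000
  ((c & ~b) | ((d | (a & ~b)) & ~d)) = 0011000010110000
  ((~a | ~d) & ((c & ~b) | ((d | (a & ~b)) & ~d))) = 0011000010100000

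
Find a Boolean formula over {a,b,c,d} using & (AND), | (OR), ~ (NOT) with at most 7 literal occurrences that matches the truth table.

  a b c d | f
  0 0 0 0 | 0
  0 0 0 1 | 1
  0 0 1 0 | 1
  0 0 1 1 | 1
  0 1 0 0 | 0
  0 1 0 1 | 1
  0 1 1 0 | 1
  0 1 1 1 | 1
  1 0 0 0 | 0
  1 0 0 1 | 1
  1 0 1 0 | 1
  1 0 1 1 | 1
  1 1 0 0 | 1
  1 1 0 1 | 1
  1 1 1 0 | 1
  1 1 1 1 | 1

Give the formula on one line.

  ~d = 1010101010101010
  (d | c) = 0111011101110111
  (~d & (d | c)) = 0010001000100010
  ((~d & (d | c)) | d) = 0111011101110111
  (b & a) = 0000000000001111
  (((~d & (d | c)) | d) | (b & a)) = 0111011101111111

(((~d & (d | c)) | d) | (b & a))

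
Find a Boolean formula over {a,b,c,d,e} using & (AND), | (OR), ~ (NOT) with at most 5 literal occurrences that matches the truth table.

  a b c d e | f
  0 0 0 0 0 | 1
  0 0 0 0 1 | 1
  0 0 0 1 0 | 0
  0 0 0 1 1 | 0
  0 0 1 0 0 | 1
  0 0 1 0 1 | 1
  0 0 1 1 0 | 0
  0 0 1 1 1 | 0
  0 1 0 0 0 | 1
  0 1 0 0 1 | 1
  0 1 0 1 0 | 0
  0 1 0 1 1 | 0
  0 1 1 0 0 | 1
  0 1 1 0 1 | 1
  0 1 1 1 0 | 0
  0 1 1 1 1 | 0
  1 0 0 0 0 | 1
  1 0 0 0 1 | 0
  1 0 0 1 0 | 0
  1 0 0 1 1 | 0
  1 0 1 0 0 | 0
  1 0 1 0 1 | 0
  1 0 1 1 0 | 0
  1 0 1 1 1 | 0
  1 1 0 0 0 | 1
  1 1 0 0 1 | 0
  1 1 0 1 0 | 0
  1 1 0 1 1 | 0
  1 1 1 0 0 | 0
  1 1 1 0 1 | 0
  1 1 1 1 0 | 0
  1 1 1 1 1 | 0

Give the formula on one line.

(~d & (~a | (~e & ~c)))

  ~d = 11001100110011001100110011001100
  ~a = 11111111111111110000000000000000
  ~e = 10101010101010101010101010101010
  ~c = 11110000111100001111000011110000
  (~e & ~c) = 10100000101000001010000010100000
  (~a | (~e & ~c)) = 11111111111111111010000010100000
  (~d & (~a | (~e & ~c))) = 11001100110011001000000010000000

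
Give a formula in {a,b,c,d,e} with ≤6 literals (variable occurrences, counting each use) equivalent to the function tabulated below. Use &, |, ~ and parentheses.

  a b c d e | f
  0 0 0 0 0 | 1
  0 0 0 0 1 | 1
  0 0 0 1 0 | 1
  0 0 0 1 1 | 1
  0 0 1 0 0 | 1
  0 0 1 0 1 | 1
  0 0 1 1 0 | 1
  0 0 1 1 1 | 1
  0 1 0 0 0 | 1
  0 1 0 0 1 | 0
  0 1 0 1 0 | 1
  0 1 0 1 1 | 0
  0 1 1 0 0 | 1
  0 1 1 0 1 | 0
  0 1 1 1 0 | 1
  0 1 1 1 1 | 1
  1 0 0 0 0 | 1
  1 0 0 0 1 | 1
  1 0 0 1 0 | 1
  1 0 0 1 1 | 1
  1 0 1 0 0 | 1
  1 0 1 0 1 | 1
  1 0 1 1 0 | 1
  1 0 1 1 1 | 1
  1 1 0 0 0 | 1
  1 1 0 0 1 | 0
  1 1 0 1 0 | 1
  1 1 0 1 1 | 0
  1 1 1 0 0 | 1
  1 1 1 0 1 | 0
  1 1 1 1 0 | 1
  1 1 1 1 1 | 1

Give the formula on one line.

((d & c) | (~e | (~b & e)))

  (d & c) = 00000011000000110000001100000011
  ~e = 10101010101010101010101010101010
  ~b = 11111111000000001111111100000000
  (~b & e) = 01010101000000000101010100000000
  (~e | (~b & e)) = 11111111101010101111111110101010
  ((d & c) | (~e | (~b & e))) = 11111111101010111111111110101011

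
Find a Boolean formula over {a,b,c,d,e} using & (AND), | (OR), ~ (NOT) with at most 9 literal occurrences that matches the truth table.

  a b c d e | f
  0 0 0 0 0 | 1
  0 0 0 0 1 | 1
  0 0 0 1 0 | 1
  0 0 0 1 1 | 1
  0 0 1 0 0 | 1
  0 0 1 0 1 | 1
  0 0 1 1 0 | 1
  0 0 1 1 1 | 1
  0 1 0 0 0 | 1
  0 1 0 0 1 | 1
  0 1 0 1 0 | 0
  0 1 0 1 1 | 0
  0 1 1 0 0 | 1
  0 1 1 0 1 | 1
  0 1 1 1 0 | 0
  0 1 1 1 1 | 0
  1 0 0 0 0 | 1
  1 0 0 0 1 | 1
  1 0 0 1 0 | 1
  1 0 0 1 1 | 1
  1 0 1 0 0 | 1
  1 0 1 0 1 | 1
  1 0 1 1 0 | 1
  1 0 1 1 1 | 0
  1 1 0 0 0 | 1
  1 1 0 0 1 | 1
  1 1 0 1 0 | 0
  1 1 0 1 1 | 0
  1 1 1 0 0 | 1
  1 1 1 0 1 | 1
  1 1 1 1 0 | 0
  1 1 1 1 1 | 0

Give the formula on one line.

  ~d = 11001100110011001100110011001100
  ~e = 10101010101010101010101010101010
  (~d & c) = 00001100000011000000110000001100
  ~c = 11110000111100001111000011110000
  ((~d & c) | ~c) = 11111100111111001111110011111100
  (~e | ((~d & c) | ~c)) = 11111110111111101111111011111110
  ((~e | ((~d & c) | ~c)) | b) = 11111110111111111111111011111111
  ~a = 11111111111111110000000000000000
  (c & ~a) = 00001111000011110000000000000000
  (((~e | ((~d & c) | ~c)) | b) | (c & ~a)) = 11111111111111111111111011111111
  ~b = 11111111000000001111111100000000
  ((((~e | ((~d & c) | ~c)) | b) | (c & ~a)) & ~b) = 11111111000000001111111000000000
  (~d | ((((~e | ((~d & c) | ~c)) | b) | (c & ~a)) & ~b)) = 11111111110011001111111011001100

(~d | ((((~e | ((~d & c) | ~c)) | b) | (c & ~a)) & ~b))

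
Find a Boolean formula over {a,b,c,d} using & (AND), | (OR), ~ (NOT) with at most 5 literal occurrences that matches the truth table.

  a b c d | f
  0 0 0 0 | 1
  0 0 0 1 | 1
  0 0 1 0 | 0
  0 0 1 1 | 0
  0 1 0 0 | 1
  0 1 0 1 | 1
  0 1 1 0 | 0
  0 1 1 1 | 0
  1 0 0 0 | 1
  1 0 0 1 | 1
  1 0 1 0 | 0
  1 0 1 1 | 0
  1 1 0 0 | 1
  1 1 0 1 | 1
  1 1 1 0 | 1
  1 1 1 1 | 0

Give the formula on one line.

  (d | b) = 0101111101011111
  ((d | b) & a) = 0000000001011111
  ~d = 1010101010101010
  (((d | b) & a) & ~d) = 0000000000001010
  ~c = 1100110011001100
  ((((d | b) & a) & ~d) | ~c) = 1100110011001110

((((d | b) & a) & ~d) | ~c)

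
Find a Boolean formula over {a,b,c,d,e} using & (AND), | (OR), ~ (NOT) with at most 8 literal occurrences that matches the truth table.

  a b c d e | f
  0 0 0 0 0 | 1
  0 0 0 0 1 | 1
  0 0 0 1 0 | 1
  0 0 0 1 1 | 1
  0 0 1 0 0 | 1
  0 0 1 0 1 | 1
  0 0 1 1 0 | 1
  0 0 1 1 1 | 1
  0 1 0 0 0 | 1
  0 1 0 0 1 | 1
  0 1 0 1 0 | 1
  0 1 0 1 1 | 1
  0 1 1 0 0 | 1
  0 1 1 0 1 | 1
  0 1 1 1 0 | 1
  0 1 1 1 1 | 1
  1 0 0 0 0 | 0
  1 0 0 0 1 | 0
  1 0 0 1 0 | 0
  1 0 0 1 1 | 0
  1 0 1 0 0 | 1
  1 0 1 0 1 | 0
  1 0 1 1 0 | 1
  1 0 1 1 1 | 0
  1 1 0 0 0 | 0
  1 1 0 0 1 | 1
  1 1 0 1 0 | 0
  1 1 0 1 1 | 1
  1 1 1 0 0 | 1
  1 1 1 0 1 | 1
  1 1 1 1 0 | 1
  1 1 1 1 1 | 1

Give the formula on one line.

  (c | e) = 01011111010111110101111101011111
  ~a = 11111111111111110000000000000000
  ((c | e) | ~a) = 11111111111111110101111101011111
  ~e = 10101010101010101010101010101010
  (~a | b) = 11111111111111110000000011111111
  (~e | (~a | b)) = 11111111111111111010101011111111
  (((c | e) | ~a) & (~e | (~a | b))) = 11111111111111110000101001011111

(((c | e) | ~a) & (~e | (~a | b)))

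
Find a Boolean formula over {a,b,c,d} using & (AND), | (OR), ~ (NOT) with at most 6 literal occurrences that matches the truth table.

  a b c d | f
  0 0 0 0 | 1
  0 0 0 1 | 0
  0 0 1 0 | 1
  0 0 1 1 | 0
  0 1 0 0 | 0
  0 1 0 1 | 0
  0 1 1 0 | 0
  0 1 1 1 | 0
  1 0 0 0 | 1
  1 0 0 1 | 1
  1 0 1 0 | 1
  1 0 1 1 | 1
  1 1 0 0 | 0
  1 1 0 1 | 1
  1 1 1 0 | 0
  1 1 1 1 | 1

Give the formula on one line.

((~b | d) & (~d | a))

  ~b = 1111000011110000
  (~b | d) = 1111010111110101
  ~d = 1010101010101010
  (~d | a) = 1010101011111111
  ((~b | d) & (~d | a)) = 1010000011110101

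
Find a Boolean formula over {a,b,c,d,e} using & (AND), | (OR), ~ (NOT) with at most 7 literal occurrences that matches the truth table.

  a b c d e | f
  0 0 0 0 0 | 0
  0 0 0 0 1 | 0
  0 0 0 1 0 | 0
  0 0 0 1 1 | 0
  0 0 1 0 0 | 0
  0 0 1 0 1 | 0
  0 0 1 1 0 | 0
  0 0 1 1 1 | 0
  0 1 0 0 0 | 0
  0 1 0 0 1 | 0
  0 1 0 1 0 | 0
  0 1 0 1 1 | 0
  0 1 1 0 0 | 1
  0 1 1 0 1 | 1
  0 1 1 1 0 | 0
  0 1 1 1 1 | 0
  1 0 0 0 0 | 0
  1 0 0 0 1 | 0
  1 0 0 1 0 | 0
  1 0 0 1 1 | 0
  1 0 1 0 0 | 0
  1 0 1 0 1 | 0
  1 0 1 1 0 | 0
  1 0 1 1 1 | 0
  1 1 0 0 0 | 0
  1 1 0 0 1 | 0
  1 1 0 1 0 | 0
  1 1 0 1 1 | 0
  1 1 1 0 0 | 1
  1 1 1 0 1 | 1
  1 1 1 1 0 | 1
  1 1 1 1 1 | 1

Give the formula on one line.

((c & b) & ((~a & ~d) | (a & c)))

  (c & b) = 00000000000011110000000000001111
  ~a = 11111111111111110000000000000000
  ~d = 11001100110011001100110011001100
  (~a & ~d) = 11001100110011000000000000000000
  (a & c) = 00000000000000000000111100001111
  ((~a & ~d) | (a & c)) = 11001100110011000000111100001111
  ((c & b) & ((~a & ~d) | (a & c))) = 00000000000011000000000000001111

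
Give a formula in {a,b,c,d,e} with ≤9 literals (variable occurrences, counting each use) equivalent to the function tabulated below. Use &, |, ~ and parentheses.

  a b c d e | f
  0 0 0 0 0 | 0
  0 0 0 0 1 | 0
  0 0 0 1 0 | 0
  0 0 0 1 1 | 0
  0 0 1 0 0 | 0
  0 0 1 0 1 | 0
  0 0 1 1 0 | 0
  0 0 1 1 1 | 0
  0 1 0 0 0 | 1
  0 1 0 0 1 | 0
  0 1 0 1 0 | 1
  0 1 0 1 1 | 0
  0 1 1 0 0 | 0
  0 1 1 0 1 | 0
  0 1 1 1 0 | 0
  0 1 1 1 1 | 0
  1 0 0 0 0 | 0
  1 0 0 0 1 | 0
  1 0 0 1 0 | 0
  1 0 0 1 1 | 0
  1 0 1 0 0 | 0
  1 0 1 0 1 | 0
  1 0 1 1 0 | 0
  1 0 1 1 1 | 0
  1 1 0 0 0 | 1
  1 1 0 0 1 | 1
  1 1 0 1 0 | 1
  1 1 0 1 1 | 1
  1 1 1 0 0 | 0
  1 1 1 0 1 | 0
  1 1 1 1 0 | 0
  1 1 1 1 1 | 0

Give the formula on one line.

(((~c | d) & b) & (~c & (a | ((~c & ~b) | ~e))))

  ~c = 11110000111100001111000011110000
  (~c | d) = 11110011111100111111001111110011
  ((~c | d) & b) = 00000000111100110000000011110011
  ~b = 11111111000000001111111100000000
  (~c & ~b) = 11110000000000001111000000000000
  ~e = 10101010101010101010101010101010
  ((~c & ~b) | ~e) = 11111010101010101111101010101010
  (a | ((~c & ~b) | ~e)) = 11111010101010101111111111111111
  (~c & (a | ((~c & ~b) | ~e))) = 11110000101000001111000011110000
  (((~c | d) & b) & (~c & (a | ((~c & ~b) | ~e)))) = 00000000101000000000000011110000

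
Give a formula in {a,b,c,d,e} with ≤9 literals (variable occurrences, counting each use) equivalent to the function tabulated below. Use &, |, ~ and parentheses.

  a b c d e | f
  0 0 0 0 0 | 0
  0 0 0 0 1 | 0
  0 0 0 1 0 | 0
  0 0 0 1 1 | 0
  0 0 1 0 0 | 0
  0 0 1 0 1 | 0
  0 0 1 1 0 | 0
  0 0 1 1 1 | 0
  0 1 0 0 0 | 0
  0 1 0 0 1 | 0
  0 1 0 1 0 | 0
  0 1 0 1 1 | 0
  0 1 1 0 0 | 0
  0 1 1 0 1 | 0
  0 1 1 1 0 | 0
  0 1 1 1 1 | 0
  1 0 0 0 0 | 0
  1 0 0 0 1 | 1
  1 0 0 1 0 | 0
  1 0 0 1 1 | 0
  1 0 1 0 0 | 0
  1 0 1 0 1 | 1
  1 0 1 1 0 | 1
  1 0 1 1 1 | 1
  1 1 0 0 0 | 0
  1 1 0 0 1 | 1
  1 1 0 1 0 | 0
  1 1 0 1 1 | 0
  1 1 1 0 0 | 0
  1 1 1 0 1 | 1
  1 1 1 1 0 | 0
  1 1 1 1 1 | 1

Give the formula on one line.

((a & (e | (d & ~b))) & (c | ~d))

  ~b = 11111111000000001111111100000000
  (d & ~b) = 00110011000000000011001100000000
  (e | (d & ~b)) = 01110111010101010111011101010101
  (a & (e | (d & ~b))) = 00000000000000000111011101010101
  ~d = 11001100110011001100110011001100
  (c | ~d) = 11001111110011111100111111001111
  ((a & (e | (d & ~b))) & (c | ~d)) = 00000000000000000100011101000101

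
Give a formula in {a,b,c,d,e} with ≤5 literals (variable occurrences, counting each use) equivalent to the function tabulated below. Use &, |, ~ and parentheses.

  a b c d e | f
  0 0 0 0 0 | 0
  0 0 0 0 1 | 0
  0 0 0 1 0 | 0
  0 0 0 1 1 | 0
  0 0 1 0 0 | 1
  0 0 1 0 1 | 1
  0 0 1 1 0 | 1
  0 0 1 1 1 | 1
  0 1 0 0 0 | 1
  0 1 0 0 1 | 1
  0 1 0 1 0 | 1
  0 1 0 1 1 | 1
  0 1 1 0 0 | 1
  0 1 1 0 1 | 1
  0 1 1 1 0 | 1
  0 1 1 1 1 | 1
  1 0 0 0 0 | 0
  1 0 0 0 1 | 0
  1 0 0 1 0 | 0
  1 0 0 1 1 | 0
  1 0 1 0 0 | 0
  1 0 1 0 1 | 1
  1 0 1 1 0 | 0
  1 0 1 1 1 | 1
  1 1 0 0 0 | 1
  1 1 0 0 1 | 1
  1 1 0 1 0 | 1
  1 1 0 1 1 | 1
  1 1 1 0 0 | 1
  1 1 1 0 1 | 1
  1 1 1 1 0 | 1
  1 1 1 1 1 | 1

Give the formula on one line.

  ~a = 11111111111111110000000000000000
  (e | ~a) = 11111111111111110101010101010101
  (c & (e | ~a)) = 00001111000011110000010100000101
  ((c & (e | ~a)) | b) = 00001111111111110000010111111111

((c & (e | ~a)) | b)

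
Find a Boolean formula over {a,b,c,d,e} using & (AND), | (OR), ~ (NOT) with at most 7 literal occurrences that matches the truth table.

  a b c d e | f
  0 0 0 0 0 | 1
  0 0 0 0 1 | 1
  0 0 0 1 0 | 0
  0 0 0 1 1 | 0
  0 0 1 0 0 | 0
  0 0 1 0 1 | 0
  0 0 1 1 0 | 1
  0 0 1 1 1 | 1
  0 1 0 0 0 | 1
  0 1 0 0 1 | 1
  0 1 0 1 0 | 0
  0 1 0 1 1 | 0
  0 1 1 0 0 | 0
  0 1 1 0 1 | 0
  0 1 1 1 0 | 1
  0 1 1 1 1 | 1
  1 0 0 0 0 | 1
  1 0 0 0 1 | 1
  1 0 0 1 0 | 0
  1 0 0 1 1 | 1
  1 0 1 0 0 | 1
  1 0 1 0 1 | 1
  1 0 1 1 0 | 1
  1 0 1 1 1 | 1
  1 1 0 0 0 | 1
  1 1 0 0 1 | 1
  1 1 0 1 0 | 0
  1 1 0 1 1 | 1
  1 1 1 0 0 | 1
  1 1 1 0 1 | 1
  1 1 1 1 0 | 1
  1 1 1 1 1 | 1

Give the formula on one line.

((~c & ~d) | (((e & a) | c) & (d | a)))

  ~c = 11110000111100001111000011110000
  ~d = 11001100110011001100110011001100
  (~c & ~d) = 11000000110000001100000011000000
  (e & a) = 00000000000000000101010101010101
  ((e & a) | c) = 00001111000011110101111101011111
  (d | a) = 00110011001100111111111111111111
  (((e & a) | c) & (d | a)) = 00000011000000110101111101011111
  ((~c & ~d) | (((e & a) | c) & (d | a))) = 11000011110000111101111111011111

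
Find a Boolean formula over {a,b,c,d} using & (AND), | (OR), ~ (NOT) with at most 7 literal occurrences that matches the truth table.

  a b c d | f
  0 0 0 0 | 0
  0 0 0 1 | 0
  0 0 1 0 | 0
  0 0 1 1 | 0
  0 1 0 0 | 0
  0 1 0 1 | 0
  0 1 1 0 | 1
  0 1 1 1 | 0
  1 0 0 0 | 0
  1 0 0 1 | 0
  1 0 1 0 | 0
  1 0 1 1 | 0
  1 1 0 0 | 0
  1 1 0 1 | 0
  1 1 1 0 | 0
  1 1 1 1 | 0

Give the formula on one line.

  ~d = 1010101010101010
  (~d | a) = 1010101011111111
  (b & c) = 0000001100000011
  ((~d | a) & (b & c)) = 0000001000000011
  ~a = 1111111100000000
  (((~d | a) & (b & c)) & ~a) = 0000001000000000

(((~d | a) & (b & c)) & ~a)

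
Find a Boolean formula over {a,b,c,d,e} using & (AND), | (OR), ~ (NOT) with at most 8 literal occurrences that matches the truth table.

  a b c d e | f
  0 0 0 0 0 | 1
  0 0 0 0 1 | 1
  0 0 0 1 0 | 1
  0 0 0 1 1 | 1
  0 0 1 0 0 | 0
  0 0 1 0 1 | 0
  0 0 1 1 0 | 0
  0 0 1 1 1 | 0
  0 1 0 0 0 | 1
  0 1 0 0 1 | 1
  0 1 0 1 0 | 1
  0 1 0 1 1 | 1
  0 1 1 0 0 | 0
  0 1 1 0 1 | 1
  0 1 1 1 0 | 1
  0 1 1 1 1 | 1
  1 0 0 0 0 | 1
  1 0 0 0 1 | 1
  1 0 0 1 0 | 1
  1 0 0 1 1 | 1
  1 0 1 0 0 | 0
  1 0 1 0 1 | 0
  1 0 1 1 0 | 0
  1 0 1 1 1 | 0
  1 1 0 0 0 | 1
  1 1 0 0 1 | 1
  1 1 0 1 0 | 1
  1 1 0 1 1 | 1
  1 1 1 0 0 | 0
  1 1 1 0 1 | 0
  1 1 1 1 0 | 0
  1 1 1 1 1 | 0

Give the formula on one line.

  (d | e) = 01110111011101110111011101110111
  ~a = 11111111111111110000000000000000
  (b & ~a) = 00000000111111110000000000000000
  ((d | e) & (b & ~a)) = 00000000011101110000000000000000
  (((d | e) & (b & ~a)) & c) = 00000000000001110000000000000000
  ~c = 11110000111100001111000011110000
  ((((d | e) & (b & ~a)) & c) | ~c) = 11110000111101111111000011110000

((((d | e) & (b & ~a)) & c) | ~c)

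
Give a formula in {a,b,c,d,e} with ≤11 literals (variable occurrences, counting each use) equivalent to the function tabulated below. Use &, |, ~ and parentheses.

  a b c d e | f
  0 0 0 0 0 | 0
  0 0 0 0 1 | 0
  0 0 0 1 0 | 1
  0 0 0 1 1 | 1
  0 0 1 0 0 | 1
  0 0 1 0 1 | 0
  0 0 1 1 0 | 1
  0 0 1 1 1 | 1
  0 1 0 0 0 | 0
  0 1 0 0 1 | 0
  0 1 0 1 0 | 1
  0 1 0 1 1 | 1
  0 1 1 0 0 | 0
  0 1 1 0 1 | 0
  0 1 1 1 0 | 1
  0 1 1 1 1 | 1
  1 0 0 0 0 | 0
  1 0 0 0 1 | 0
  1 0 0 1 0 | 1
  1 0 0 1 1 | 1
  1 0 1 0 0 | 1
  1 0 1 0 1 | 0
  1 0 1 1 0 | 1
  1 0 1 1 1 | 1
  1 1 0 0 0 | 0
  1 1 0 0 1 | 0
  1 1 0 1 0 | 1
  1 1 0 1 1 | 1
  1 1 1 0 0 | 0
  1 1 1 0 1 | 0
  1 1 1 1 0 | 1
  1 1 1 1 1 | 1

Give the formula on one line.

((((~e | (b & ~a)) & (b | (e | c))) & ~b) | d)

  ~e = 10101010101010101010101010101010
  ~a = 11111111111111110000000000000000
  (b & ~a) = 00000000111111110000000000000000
  (~e | (b & ~a)) = 10101010111111111010101010101010
  (e | c) = 01011111010111110101111101011111
  (b | (e | c)) = 01011111111111110101111111111111
  ((~e | (b & ~a)) & (b | (e | c))) = 00001010111111110000101010101010
  ~b = 11111111000000001111111100000000
  (((~e | (b & ~a)) & (b | (e | c))) & ~b) = 00001010000000000000101000000000
  ((((~e | (b & ~a)) & (b | (e | c))) & ~b) | d) = 00111011001100110011101100110011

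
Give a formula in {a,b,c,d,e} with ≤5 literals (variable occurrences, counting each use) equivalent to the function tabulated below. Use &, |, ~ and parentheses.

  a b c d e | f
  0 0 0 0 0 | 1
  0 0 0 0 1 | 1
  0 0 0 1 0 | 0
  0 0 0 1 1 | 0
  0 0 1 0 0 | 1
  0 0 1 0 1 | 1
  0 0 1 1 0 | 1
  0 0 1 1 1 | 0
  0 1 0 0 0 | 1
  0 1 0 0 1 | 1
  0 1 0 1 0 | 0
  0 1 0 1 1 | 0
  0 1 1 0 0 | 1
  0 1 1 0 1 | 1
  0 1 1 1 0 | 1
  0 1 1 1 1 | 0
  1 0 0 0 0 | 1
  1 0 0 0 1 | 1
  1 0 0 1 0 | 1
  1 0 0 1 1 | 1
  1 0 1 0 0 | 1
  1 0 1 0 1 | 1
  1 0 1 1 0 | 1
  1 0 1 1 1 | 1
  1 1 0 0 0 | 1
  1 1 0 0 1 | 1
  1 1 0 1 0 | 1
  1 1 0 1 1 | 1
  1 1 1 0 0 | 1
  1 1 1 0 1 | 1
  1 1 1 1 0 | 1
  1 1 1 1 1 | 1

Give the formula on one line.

  ~e = 10101010101010101010101010101010
  (~e & c) = 00001010000010100000101000001010
  ~d = 11001100110011001100110011001100
  ((~e & c) | ~d) = 11001110110011101100111011001110
  (a | ((~e & c) | ~d)) = 11001110110011101111111111111111

(a | ((~e & c) | ~d))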